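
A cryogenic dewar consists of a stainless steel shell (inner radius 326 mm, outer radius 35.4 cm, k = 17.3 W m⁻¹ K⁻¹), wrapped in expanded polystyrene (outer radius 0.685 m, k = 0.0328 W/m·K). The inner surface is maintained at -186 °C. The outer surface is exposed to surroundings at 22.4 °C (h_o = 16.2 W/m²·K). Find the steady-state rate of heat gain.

Treat each layer as a resistance in series:
  R_stainless steel = (1/0.326 − 1/0.354)/(4πk) = 0.2426/(4π·17.3) = 0.001116 K/W
  R_expanded polystyrene = (1/0.354 − 1/0.685)/(4πk) = 1.365/(4π·0.0328) = 3.312 K/W
  R_conv,out = 1/(4πr²h) = 1/(4π·0.685²·16.2) = 0.01047 K/W
ΣR = 0.001116 + 3.312 + 0.01047 = 3.324 K/W
Q = ΔT/ΣR = (-186 °C − 22.4 °C)/3.324 = -62.7 W
(Negative Q ⇒ heat flows inward; heat gain = 62.7 W.)

Q = 62.7 W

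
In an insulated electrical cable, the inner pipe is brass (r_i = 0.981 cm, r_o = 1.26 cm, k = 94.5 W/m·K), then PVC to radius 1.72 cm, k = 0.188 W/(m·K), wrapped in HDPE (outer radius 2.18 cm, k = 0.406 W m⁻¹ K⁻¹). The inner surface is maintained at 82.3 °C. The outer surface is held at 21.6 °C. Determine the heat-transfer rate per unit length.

Series thermal resistances, inner to outer:
  R'_brass = ln(0.0126/0.00981)/(2πk) = 0.2503/(2π·94.5) = 4.215×10^-4 m·K/W
  R'_PVC = ln(0.0172/0.0126)/(2πk) = 0.3112/(2π·0.188) = 0.2635 m·K/W
  R'_HDPE = ln(0.0218/0.0172)/(2πk) = 0.2370/(2π·0.406) = 0.09291 m·K/W
ΣR = 4.215×10^-4 + 0.2635 + 0.09291 = 0.3568 m·K/W
Q' = ΔT/ΣR = (82.3 °C − 21.6 °C)/0.3568 = 170 W/m

Q' = 170 W/m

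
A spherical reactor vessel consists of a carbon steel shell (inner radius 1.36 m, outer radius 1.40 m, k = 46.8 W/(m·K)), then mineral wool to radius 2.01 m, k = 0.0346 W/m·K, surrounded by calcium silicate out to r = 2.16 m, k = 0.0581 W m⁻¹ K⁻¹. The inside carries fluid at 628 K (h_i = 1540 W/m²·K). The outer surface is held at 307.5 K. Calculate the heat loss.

Treat each layer as a resistance in series:
  R_conv,in = 1/(4πr²h) = 1/(4π·1.36²·1540) = 2.794×10^-5 K/W
  R_carbon steel = (1/1.36 − 1/1.40)/(4πk) = 0.02101/(4π·46.8) = 3.572×10^-5 K/W
  R_mineral wool = (1/1.40 − 1/2.01)/(4πk) = 0.2168/(4π·0.0346) = 0.4986 K/W
  R_calcium silicate = (1/2.01 − 1/2.16)/(4πk) = 0.03455/(4π·0.0581) = 0.04732 K/W
ΣR = 2.794×10^-5 + 3.572×10^-5 + 0.4986 + 0.04732 = 0.5460 K/W
Q = ΔT/ΣR = (628 K − 307.5 K)/0.5460 = 587 W

Q = 587 W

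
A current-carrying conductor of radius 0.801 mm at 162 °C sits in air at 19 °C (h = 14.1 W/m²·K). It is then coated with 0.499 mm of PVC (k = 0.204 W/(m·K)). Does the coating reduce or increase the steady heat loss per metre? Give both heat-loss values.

Critical radius for a cylinder: r_cr = k/h = 0.0145 m = 1.45 cm.
Outer radius after coating: r₂ = 8.01×10^-4 + 4.99×10^-4 = 0.001300 m.
Since r₁ < r_cr and r₂ ≤ r_cr, the coating moves toward the maximum at r_cr — heat loss rises.
Bare: R = 1/(2πr₁h) = 14.09 m·K/W; Q = 143/14.09 = 10.1 W/m.
Coated: R = R_cond + R_conv = 9.061 m·K/W; Q = 143/9.061 = 15.8 W/m.

increases: 10.1 → 15.8 W/m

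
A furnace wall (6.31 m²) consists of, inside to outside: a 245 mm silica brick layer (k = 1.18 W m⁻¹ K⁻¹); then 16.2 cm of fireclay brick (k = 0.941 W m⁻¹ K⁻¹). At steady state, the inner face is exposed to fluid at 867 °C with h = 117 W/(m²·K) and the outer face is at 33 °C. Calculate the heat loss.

Treat each layer as a resistance in series:
  R_conv,in = 1/(hA) = 1/(117·6.31) = 0.001355 K/W
  R_silica brick = L/(kA) = 0.245/(1.18·6.31) = 0.03290 K/W
  R_fireclay brick = L/(kA) = 0.162/(0.941·6.31) = 0.02728 K/W
ΣR = 0.001355 + 0.03290 + 0.02728 = 0.06153 K/W
Q = ΔT/ΣR = (867 °C − 33 °C)/0.06153 = 13600 W

Q = 13.6 kW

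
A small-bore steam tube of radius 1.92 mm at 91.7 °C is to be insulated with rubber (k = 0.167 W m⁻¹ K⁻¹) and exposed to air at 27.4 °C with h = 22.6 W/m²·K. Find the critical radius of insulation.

For a cylinder, r_cr = k_ins/h = 0.167/22.6 = 0.00739 m = 0.739 cm

r_cr = 0.739 cm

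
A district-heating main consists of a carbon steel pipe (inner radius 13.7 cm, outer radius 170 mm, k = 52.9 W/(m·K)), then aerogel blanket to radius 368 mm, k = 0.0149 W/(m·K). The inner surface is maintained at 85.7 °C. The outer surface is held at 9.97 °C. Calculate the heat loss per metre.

Q' = 9.18 W/m

Series thermal resistances, inner to outer:
  R'_carbon steel = ln(0.170/0.137)/(2πk) = 0.2158/(2π·52.9) = 6.493×10^-4 m·K/W
  R'_aerogel blanket = ln(0.368/0.170)/(2πk) = 0.7723/(2π·0.0149) = 8.249 m·K/W
ΣR = 6.493×10^-4 + 8.249 = 8.250 m·K/W
Q' = ΔT/ΣR = (85.7 °C − 9.97 °C)/8.250 = 9.18 W/m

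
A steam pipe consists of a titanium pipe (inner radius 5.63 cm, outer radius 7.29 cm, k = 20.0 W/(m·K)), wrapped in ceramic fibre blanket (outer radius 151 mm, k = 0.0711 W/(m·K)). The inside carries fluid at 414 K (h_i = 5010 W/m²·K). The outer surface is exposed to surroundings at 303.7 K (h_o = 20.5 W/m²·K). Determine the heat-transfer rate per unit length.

Resistance network (inner→outer):
  R'_conv,in = 1/(2πr h) = 1/(2π·0.0563·5010) = 5.643×10^-4 m·K/W
  R'_titanium = ln(0.0729/0.0563)/(2πk) = 0.2584/(2π·20.0) = 0.002056 m·K/W
  R'_ceramic fibre blanket = ln(0.151/0.0729)/(2πk) = 0.7282/(2π·0.0711) = 1.630 m·K/W
  R'_conv,out = 1/(2πr h) = 1/(2π·0.151·20.5) = 0.05141 m·K/W
ΣR = 5.643×10^-4 + 0.002056 + 1.630 + 0.05141 = 1.684 m·K/W
Q' = ΔT/ΣR = (414 K − 303.7 K)/1.684 = 65.5 W/m

Q' = 65.5 W/m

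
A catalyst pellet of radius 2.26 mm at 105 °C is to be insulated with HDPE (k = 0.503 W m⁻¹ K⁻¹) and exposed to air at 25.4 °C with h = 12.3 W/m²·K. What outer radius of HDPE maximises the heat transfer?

r_cr = 8.18 cm

For a sphere, r_cr = 2k_ins/h = 2·0.503/12.3 = 0.0818 m = 8.18 cm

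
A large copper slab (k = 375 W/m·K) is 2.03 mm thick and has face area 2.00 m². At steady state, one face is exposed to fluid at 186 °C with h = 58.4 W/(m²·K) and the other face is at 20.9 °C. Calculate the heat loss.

Q = 19.3 kW

Resistance network (inner→outer):
  R_conv,in = 1/(hA) = 1/(58.4·2.00) = 0.008562 K/W
  R_copper = L/(kA) = 0.00203/(375·2.00) = 2.707×10^-6 K/W
ΣR = 0.008562 + 2.707×10^-6 = 0.008565 K/W
Q = ΔT/ΣR = (186 °C − 20.9 °C)/0.008565 = 19300 W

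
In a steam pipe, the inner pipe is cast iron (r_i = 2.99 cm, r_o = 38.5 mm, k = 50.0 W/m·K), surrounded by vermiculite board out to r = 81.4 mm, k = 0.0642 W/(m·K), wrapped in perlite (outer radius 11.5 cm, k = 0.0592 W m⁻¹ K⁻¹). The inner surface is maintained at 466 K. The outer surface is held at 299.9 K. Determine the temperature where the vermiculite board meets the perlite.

T = 355.3 K

Treat each layer as a resistance in series:
  R'_cast iron = ln(0.0385/0.0299)/(2πk) = 0.2528/(2π·50.0) = 8.047×10^-4 m·K/W
  R'_vermiculite board = ln(0.0814/0.0385)/(2πk) = 0.7487/(2π·0.0642) = 1.856 m·K/W
  R'_perlite = ln(0.115/0.0814)/(2πk) = 0.3456/(2π·0.0592) = 0.9290 m·K/W
ΣR = 8.047×10^-4 + 1.856 + 0.9290 = 2.786 m·K/W
Q' = ΔT/ΣR = (466 K − 299.9 K)/2.786 = 59.62 W/m
From the inner boundary to the vermiculite board/perlite interface, ΣR_partial = 1.857 m·K/W.
T_interface = T_in − Q'·ΣR_partial = 466 K − (59.62)(1.857) = 355.3 K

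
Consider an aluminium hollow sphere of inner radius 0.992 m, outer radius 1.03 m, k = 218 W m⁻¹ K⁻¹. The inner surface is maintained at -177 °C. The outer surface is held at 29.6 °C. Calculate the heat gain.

Q = 15200 kW

Q = 4πk·ΔT/(1/r₁ − 1/r₂) = 4π × 218 × 206.6 / (1/0.992 − 1/1.03) = 1.52×10^7 W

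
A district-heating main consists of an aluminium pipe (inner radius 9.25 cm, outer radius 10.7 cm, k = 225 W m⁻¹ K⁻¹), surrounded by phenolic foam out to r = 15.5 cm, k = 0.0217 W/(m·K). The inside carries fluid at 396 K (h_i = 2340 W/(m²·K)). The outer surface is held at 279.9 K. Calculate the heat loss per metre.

Series thermal resistances, inner to outer:
  R'_conv,in = 1/(2πr h) = 1/(2π·0.0925·2340) = 7.353×10^-4 m·K/W
  R'_aluminium = ln(0.107/0.0925)/(2πk) = 0.1456/(2π·225) = 1.030×10^-4 m·K/W
  R'_phenolic foam = ln(0.155/0.107)/(2πk) = 0.3706/(2π·0.0217) = 2.718 m·K/W
ΣR = 7.353×10^-4 + 1.030×10^-4 + 2.718 = 2.719 m·K/W
Q' = ΔT/ΣR = (396 K − 279.9 K)/2.719 = 42.7 W/m

Q' = 42.7 W/m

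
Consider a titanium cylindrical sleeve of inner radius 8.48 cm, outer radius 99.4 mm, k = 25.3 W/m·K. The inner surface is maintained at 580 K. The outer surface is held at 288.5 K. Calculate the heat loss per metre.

Q' = 2πk·ΔT/ln(r₂/r₁) = 2π × 25.3 × 291.5 / ln(0.0994/0.0848) = 2.92×10^5 W/m

Q' = 292 kW/m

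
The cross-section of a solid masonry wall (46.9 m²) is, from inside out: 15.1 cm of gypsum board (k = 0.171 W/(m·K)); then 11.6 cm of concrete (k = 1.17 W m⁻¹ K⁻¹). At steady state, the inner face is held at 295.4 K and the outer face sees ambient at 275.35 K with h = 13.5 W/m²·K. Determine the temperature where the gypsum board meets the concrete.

Resistance network (inner→outer):
  R_gypsum board = L/(kA) = 0.151/(0.171·46.9) = 0.01883 K/W
  R_concrete = L/(kA) = 0.116/(1.17·46.9) = 0.002114 K/W
  R_conv,out = 1/(hA) = 1/(13.5·46.9) = 0.001579 K/W
ΣR = 0.01883 + 0.002114 + 0.001579 = 0.02252 K/W
Q = ΔT/ΣR = (295.4 K − 275.35 K)/0.02252 = 890.3 W
From the inner boundary to the gypsum board/concrete interface, ΣR_partial = 0.01883 K/W.
T_interface = T_in − Q·ΣR_partial = 295.4 K − (890.3)(0.01883) = 278.64 K

T = 278.64 K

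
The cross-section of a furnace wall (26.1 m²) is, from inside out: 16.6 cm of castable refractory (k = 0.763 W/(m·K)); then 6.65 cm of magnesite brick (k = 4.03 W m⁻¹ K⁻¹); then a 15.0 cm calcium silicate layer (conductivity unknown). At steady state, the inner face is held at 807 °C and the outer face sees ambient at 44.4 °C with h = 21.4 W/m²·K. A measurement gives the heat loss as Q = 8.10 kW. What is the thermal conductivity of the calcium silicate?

k = 0.0689 W/m·K

ΣR = ΔT/Q = |807 − 44.4|/8100 = 0.09415 K/W
Known resistances:
  R_castable refractory = L/(kA) = 0.166/(0.763·26.1) = 0.008336 K/W
  R_magnesite brick = L/(kA) = 0.0665/(4.03·26.1) = 6.322×10^-4 K/W
  R_conv,out = 1/(hA) = 1/(21.4·26.1) = 0.001790 K/W
R_calcium silicate = ΣR − ΣR_known = 0.09415 − 0.01076 = 0.08339 K/W
L/(kA) = 0.08339 ⇒ k = 0.150/(0.08339·26.1) = 0.0689 W/m·K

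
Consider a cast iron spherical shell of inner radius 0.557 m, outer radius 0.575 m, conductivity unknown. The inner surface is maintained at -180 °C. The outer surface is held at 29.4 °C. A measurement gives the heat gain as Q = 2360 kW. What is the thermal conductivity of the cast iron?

ΣR = ΔT/Q = |-180 − 29.4|/2.36×10^6 = 8.873×10^-5 K/W
(1/r₁−1/r₂)/(4πk) = 8.873×10^-5 ⇒ k = 0.05620/(4π·8.873×10^-5) = 50.4 W/m·K

k = 50.4 W/m·K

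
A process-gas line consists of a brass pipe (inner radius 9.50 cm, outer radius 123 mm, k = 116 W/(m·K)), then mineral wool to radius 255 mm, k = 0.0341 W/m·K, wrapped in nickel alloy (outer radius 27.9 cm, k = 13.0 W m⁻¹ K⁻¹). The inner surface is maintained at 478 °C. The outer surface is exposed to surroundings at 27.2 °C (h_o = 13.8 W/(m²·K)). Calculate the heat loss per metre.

Q' = 131 W/m

Series thermal resistances, inner to outer:
  R'_brass = ln(0.123/0.0950)/(2πk) = 0.2583/(2π·116) = 3.544×10^-4 m·K/W
  R'_mineral wool = ln(0.255/0.123)/(2πk) = 0.7291/(2π·0.0341) = 3.403 m·K/W
  R'_nickel alloy = ln(0.279/0.255)/(2πk) = 0.08995/(2π·13.0) = 0.001101 m·K/W
  R'_conv,out = 1/(2πr h) = 1/(2π·0.279·13.8) = 0.04134 m·K/W
ΣR = 3.544×10^-4 + 3.403 + 0.001101 + 0.04134 = 3.446 m·K/W
Q' = ΔT/ΣR = (478 °C − 27.2 °C)/3.446 = 131 W/m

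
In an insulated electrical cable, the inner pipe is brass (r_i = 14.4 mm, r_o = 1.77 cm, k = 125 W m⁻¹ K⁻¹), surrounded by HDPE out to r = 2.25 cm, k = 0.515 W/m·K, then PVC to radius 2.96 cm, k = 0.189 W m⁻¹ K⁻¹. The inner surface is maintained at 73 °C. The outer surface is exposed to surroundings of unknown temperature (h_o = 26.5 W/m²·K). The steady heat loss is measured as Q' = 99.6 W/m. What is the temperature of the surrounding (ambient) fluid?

Series resistances:
  R'_brass = ln(0.0177/0.0144)/(2πk) = 0.2063/(2π·125) = 2.627×10^-4 m·K/W
  R'_HDPE = ln(0.0225/0.0177)/(2πk) = 0.2400/(2π·0.515) = 0.07415 m·K/W
  R'_PVC = ln(0.0296/0.0225)/(2πk) = 0.2743/(2π·0.189) = 0.2310 m·K/W
  R'_conv,out = 1/(2πr h) = 1/(2π·0.0296·26.5) = 0.2029 m·K/W
ΣR = 0.5083 m·K/W
ΔT = Q'·ΣR = 99.6 × 0.5083 = 50.63 K
Heat flows outward, so T_out = T_in − ΔT = 73 − 50.63 = 22.4 °C

T_out = 22.4 °C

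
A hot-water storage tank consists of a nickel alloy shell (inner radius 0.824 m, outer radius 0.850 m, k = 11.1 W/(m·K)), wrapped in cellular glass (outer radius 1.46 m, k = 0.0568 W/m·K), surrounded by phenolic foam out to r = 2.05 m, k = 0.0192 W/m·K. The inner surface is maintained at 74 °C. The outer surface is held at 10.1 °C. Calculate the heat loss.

Resistance network (inner→outer):
  R_nickel alloy = (1/0.824 − 1/0.850)/(4πk) = 0.03712/(4π·11.1) = 2.661×10^-4 K/W
  R_cellular glass = (1/0.850 − 1/1.46)/(4πk) = 0.4915/(4π·0.0568) = 0.6887 K/W
  R_phenolic foam = (1/1.46 − 1/2.05)/(4πk) = 0.1971/(4π·0.0192) = 0.8170 K/W
ΣR = 2.661×10^-4 + 0.6887 + 0.8170 = 1.506 K/W
Q = ΔT/ΣR = (74 °C − 10.1 °C)/1.506 = 42.4 W

Q = 42.4 W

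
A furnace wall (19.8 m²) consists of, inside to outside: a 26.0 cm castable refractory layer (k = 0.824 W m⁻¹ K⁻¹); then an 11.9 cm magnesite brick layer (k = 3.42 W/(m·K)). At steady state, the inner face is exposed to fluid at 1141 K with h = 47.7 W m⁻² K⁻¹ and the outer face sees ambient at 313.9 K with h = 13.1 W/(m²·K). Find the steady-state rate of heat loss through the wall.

Resistance network (inner→outer):
  R_conv,in = 1/(hA) = 1/(47.7·19.8) = 0.001059 K/W
  R_castable refractory = L/(kA) = 0.260/(0.824·19.8) = 0.01594 K/W
  R_magnesite brick = L/(kA) = 0.119/(3.42·19.8) = 0.001757 K/W
  R_conv,out = 1/(hA) = 1/(13.1·19.8) = 0.003855 K/W
ΣR = 0.001059 + 0.01594 + 0.001757 + 0.003855 = 0.02261 K/W
Q = ΔT/ΣR = (1141 K − 313.9 K)/0.02261 = 36600 W

Q = 36600 W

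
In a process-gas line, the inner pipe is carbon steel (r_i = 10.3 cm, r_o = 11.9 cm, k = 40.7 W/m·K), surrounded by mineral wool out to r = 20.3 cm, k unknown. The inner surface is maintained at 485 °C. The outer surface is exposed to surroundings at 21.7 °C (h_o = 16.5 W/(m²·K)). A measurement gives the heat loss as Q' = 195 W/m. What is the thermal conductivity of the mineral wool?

k = 0.0365 W/m·K

ΣR = ΔT/Q' = |485 − 21.7|/195 = 2.376 m·K/W
Known resistances:
  R'_carbon steel = ln(0.119/0.103)/(2πk) = 0.1444/(2π·40.7) = 5.646×10^-4 m·K/W
  R'_conv,out = 1/(2πr h) = 1/(2π·0.203·16.5) = 0.04752 m·K/W
R_mineral wool = ΣR − ΣR_known = 2.376 − 0.04808 = 2.328 m·K/W
ln(r₂/r₁)/(2πk) = 2.328 ⇒ k = 0.5341/(2π·2.328) = 0.0365 W/m·K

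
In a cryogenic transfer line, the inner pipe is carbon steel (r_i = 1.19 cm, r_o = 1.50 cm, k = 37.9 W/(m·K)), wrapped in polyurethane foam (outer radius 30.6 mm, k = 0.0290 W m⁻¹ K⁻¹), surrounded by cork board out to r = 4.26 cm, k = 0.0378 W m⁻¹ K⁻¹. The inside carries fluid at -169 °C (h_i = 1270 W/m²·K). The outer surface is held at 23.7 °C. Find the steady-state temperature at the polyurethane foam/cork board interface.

Series thermal resistances, inner to outer:
  R'_conv,in = 1/(2πr h) = 1/(2π·0.0119·1270) = 0.01053 m·K/W
  R'_carbon steel = ln(0.0150/0.0119)/(2πk) = 0.2315/(2π·37.9) = 9.722×10^-4 m·K/W
  R'_polyurethane foam = ln(0.0306/0.0150)/(2πk) = 0.7129/(2π·0.0290) = 3.913 m·K/W
  R'_cork board = ln(0.0426/0.0306)/(2πk) = 0.3309/(2π·0.0378) = 1.393 m·K/W
ΣR = 0.01053 + 9.722×10^-4 + 3.913 + 1.393 = 5.318 m·K/W
Q' = ΔT/ΣR = (-169 °C − 23.7 °C)/5.318 = -36.24 W/m
From the inner boundary to the polyurethane foam/cork board interface, ΣR_partial = 3.925 m·K/W.
T_interface = T_in − Q'·ΣR_partial = -169 °C − (-36.24)(3.925) = -26.8 °C

T = -26.8 °C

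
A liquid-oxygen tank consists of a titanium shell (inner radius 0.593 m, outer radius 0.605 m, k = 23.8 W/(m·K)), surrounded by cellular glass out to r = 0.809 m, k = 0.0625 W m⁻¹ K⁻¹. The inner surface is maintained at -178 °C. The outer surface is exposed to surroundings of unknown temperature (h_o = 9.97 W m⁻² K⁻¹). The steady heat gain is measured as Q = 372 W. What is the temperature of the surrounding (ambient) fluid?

Sum the resistances:
  R_titanium = (1/0.593 − 1/0.605)/(4πk) = 0.03345/(4π·23.8) = 1.118×10^-4 K/W
  R_cellular glass = (1/0.605 − 1/0.809)/(4πk) = 0.4168/(4π·0.0625) = 0.5307 K/W
  R_conv,out = 1/(4πr²h) = 1/(4π·0.809²·9.97) = 0.01220 K/W
ΣR = 0.5430 K/W
ΔT = Q·ΣR = 372 × 0.5430 = 202.0 K
Heat flows inward, so T_out = T_in + ΔT = -178 + 202.0 = 24.0 °C

T_out = 24.0 °C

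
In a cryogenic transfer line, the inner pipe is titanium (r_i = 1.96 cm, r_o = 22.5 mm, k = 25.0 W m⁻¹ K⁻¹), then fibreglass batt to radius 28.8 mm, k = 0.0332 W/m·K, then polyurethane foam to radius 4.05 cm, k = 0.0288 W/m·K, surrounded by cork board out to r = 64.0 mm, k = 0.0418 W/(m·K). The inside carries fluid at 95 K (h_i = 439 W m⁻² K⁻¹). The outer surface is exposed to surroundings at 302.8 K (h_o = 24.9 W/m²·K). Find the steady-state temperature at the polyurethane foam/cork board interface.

T = 225.1 K

Resistance network (inner→outer):
  R'_conv,in = 1/(2πr h) = 1/(2π·0.0196·439) = 0.01850 m·K/W
  R'_titanium = ln(0.0225/0.0196)/(2πk) = 0.1380/(2π·25.0) = 8.784×10^-4 m·K/W
  R'_fibreglass batt = ln(0.0288/0.0225)/(2πk) = 0.2469/(2π·0.0332) = 1.183 m·K/W
  R'_polyurethane foam = ln(0.0405/0.0288)/(2πk) = 0.3409/(2π·0.0288) = 1.884 m·K/W
  R'_cork board = ln(0.0640/0.0405)/(2πk) = 0.4576/(2π·0.0418) = 1.742 m·K/W
  R'_conv,out = 1/(2πr h) = 1/(2π·0.0640·24.9) = 0.09987 m·K/W
ΣR = 0.01850 + 8.784×10^-4 + 1.183 + 1.884 + 1.742 + 0.09987 = 4.928 m·K/W
Q' = ΔT/ΣR = (95 K − 302.8 K)/4.928 = -42.17 W/m
From the inner boundary to the polyurethane foam/cork board interface, ΣR_partial = 3.086 m·K/W.
T_interface = T_in − Q'·ΣR_partial = 95 K − (-42.17)(3.086) = 225.1 K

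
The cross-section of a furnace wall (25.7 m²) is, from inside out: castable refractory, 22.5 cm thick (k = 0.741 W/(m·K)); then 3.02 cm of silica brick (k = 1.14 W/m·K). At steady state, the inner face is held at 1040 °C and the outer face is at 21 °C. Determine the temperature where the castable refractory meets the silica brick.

T = 103 °C

Series thermal resistances, inner to outer:
  R_castable refractory = L/(kA) = 0.225/(0.741·25.7) = 0.01181 K/W
  R_silica brick = L/(kA) = 0.0302/(1.14·25.7) = 0.001031 K/W
ΣR = 0.01181 + 0.001031 = 0.01284 K/W
Q = ΔT/ΣR = (1040 °C − 21 °C)/0.01284 = 79360 W
From the inner boundary to the castable refractory/silica brick interface, ΣR_partial = 0.01181 K/W.
T_interface = T_in − Q·ΣR_partial = 1040 °C − (79360)(0.01181) = 103 °C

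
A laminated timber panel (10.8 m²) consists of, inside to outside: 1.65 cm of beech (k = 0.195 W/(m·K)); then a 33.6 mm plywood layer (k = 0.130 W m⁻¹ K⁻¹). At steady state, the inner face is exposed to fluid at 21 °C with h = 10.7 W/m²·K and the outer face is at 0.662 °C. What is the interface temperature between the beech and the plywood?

T = 12.7 °C

Resistance network (inner→outer):
  R_conv,in = 1/(hA) = 1/(10.7·10.8) = 0.008654 K/W
  R_beech = L/(kA) = 0.0165/(0.195·10.8) = 0.007835 K/W
  R_plywood = L/(kA) = 0.0336/(0.130·10.8) = 0.02393 K/W
ΣR = 0.008654 + 0.007835 + 0.02393 = 0.04042 K/W
Q = ΔT/ΣR = (21 °C − 0.662 °C)/0.04042 = 503.2 W
From the inner boundary to the beech/plywood interface, ΣR_partial = 0.01649 K/W.
T_interface = T_in − Q·ΣR_partial = 21 °C − (503.2)(0.01649) = 12.7 °C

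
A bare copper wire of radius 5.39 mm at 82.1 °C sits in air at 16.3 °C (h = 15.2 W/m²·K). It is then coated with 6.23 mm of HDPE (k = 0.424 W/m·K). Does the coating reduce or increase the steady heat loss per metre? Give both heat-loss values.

Critical radius for a cylinder: r_cr = k/h = 0.0279 m = 2.79 cm.
Outer radius after coating: r₂ = 0.00539 + 0.00623 = 0.01162 m.
Since r₁ < r_cr and r₂ ≤ r_cr, the coating moves toward the maximum at r_cr — heat loss rises.
Bare: R = 1/(2πr₁h) = 1.943 m·K/W; Q = 65.8/1.943 = 33.9 W/m.
Coated: R = R_cond + R_conv = 1.189 m·K/W; Q = 65.8/1.189 = 55.3 W/m.

increases: 33.9 → 55.3 W/m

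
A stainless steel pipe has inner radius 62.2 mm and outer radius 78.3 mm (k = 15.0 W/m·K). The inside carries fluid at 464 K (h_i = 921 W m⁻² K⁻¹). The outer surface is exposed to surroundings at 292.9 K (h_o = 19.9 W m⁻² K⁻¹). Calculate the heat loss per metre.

Q' = 1590 W/m

Series thermal resistances, inner to outer:
  R'_conv,in = 1/(2πr h) = 1/(2π·0.0622·921) = 0.002778 m·K/W
  R'_stainless steel = ln(0.0783/0.0622)/(2πk) = 0.2302/(2π·15.0) = 0.002442 m·K/W
  R'_conv,out = 1/(2πr h) = 1/(2π·0.0783·19.9) = 0.1021 m·K/W
ΣR = 0.002778 + 0.002442 + 0.1021 = 0.1073 m·K/W
Q' = ΔT/ΣR = (464 K − 292.9 K)/0.1073 = 1590 W/m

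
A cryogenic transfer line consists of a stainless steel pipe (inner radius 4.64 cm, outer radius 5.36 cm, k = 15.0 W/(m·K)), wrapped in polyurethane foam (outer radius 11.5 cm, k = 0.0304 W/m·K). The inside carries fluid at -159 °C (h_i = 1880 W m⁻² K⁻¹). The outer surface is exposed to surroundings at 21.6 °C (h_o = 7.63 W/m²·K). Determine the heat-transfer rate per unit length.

Q' = 43.2 W/m

Series thermal resistances, inner to outer:
  R'_conv,in = 1/(2πr h) = 1/(2π·0.0464·1880) = 0.001825 m·K/W
  R'_stainless steel = ln(0.0536/0.0464)/(2πk) = 0.1442/(2π·15.0) = 0.001531 m·K/W
  R'_polyurethane foam = ln(0.115/0.0536)/(2πk) = 0.7634/(2π·0.0304) = 3.997 m·K/W
  R'_conv,out = 1/(2πr h) = 1/(2π·0.115·7.63) = 0.1814 m·K/W
ΣR = 0.001825 + 0.001531 + 3.997 + 0.1814 = 4.182 m·K/W
Q' = ΔT/ΣR = (-159 °C − 21.6 °C)/4.182 = -43.2 W/m
(Negative Q' ⇒ heat flows inward; heat gain = 43.2 W/m.)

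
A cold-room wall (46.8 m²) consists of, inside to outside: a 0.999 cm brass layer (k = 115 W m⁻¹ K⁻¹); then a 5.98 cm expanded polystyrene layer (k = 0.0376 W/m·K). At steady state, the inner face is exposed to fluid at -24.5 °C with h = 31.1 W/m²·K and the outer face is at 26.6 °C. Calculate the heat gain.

Resistance network (inner→outer):
  R_conv,in = 1/(hA) = 1/(31.1·46.8) = 6.871×10^-4 K/W
  R_brass = L/(kA) = 0.00999/(115·46.8) = 1.856×10^-6 K/W
  R_expanded polystyrene = L/(kA) = 0.0598/(0.0376·46.8) = 0.03398 K/W
ΣR = 6.871×10^-4 + 1.856×10^-6 + 0.03398 = 0.03467 K/W
Q = ΔT/ΣR = (-24.5 °C − 26.6 °C)/0.03467 = -1470 W
(Negative Q ⇒ heat flows inward; heat gain = 1470 W.)

Q = 1470 W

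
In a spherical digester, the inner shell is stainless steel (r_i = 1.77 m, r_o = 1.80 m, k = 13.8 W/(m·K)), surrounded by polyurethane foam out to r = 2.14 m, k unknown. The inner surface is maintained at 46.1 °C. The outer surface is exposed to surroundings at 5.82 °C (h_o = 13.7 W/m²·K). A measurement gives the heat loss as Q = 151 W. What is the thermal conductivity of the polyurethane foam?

k = 0.0265 W/m·K

ΣR = ΔT/Q = |46.1 − 5.82|/151 = 0.2668 K/W
Known resistances:
  R_stainless steel = (1/1.77 − 1/1.80)/(4πk) = 0.009416/(4π·13.8) = 5.430×10^-5 K/W
  R_conv,out = 1/(4πr²h) = 1/(4π·2.14²·13.7) = 0.001268 K/W
R_polyurethane foam = ΣR − ΣR_known = 0.2668 − 0.001322 = 0.2655 K/W
(1/r₁−1/r₂)/(4πk) = 0.2655 ⇒ k = 0.08827/(4π·0.2655) = 0.0265 W/m·K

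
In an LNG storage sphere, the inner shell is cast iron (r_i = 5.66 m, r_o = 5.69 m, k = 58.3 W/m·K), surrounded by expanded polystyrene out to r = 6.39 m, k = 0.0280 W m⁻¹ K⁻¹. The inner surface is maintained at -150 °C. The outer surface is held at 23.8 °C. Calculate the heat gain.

Treat each layer as a resistance in series:
  R_cast iron = (1/5.66 − 1/5.69)/(4πk) = 9.315×10^-4/(4π·58.3) = 1.271×10^-6 K/W
  R_expanded polystyrene = (1/5.69 − 1/6.39)/(4πk) = 0.01925/(4π·0.0280) = 0.05472 K/W
ΣR = 1.271×10^-6 + 0.05472 = 0.05472 K/W
Q = ΔT/ΣR = (-150 °C − 23.8 °C)/0.05472 = -3180 W
(Negative Q ⇒ heat flows inward; heat gain = 3180 W.)

Q = 3180 W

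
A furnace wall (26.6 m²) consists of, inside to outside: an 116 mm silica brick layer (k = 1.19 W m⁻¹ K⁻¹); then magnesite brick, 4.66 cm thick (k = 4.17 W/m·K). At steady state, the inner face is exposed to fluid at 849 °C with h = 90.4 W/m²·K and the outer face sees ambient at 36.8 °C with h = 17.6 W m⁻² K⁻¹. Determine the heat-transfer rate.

Q = 122 kW

Series thermal resistances, inner to outer:
  R_conv,in = 1/(hA) = 1/(90.4·26.6) = 4.159×10^-4 K/W
  R_silica brick = L/(kA) = 0.116/(1.19·26.6) = 0.003665 K/W
  R_magnesite brick = L/(kA) = 0.0466/(4.17·26.6) = 4.201×10^-4 K/W
  R_conv,out = 1/(hA) = 1/(17.6·26.6) = 0.002136 K/W
ΣR = 4.159×10^-4 + 0.003665 + 4.201×10^-4 + 0.002136 = 0.006637 K/W
Q = ΔT/ΣR = (849 °C − 36.8 °C)/0.006637 = 1.22×10^5 W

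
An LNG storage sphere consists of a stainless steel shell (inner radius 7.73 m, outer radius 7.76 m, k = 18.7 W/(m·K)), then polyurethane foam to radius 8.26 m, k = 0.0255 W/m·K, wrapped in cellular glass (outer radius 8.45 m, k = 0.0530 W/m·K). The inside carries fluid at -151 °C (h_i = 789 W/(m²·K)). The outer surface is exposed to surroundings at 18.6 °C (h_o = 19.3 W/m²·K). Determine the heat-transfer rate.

Resistance network (inner→outer):
  R_conv,in = 1/(4πr²h) = 1/(4π·7.73²·789) = 1.688×10^-6 K/W
  R_stainless steel = (1/7.73 − 1/7.76)/(4πk) = 5.001×10^-4/(4π·18.7) = 2.128×10^-6 K/W
  R_polyurethane foam = (1/7.76 − 1/8.26)/(4πk) = 0.007801/(4π·0.0255) = 0.02434 K/W
  R_cellular glass = (1/8.26 − 1/8.45)/(4πk) = 0.002722/(4π·0.0530) = 0.004087 K/W
  R_conv,out = 1/(4πr²h) = 1/(4π·8.45²·19.3) = 5.775×10^-5 K/W
ΣR = 1.688×10^-6 + 2.128×10^-6 + 0.02434 + 0.004087 + 5.775×10^-5 = 0.02849 K/W
Q = ΔT/ΣR = (-151 °C − 18.6 °C)/0.02849 = -5950 W
(Negative Q ⇒ heat flows inward; heat gain = 5950 W.)

Q = 5950 W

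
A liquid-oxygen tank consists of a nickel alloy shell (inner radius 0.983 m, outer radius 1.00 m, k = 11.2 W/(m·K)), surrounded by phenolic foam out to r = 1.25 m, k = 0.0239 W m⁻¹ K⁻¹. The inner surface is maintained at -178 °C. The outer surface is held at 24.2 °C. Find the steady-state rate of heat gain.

Resistance network (inner→outer):
  R_nickel alloy = (1/0.983 − 1/1.00)/(4πk) = 0.01729/(4π·11.2) = 1.229×10^-4 K/W
  R_phenolic foam = (1/1.00 − 1/1.25)/(4πk) = 0.2000/(4π·0.0239) = 0.6659 K/W
ΣR = 1.229×10^-4 + 0.6659 = 0.6660 K/W
Q = ΔT/ΣR = (-178 °C − 24.2 °C)/0.6660 = -304 W
(Negative Q ⇒ heat flows inward; heat gain = 304 W.)

Q = 304 W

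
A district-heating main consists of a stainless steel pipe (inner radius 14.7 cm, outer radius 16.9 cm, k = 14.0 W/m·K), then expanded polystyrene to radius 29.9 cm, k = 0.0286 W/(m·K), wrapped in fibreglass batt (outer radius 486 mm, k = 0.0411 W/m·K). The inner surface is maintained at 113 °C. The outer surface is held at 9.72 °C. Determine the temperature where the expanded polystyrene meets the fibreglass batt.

T = 48.1 °C

Resistance network (inner→outer):
  R'_stainless steel = ln(0.169/0.147)/(2πk) = 0.1395/(2π·14.0) = 0.001585 m·K/W
  R'_expanded polystyrene = ln(0.299/0.169)/(2πk) = 0.5705/(2π·0.0286) = 3.175 m·K/W
  R'_fibreglass batt = ln(0.486/0.299)/(2πk) = 0.4858/(2π·0.0411) = 1.881 m·K/W
ΣR = 0.001585 + 3.175 + 1.881 = 5.058 m·K/W
Q' = ΔT/ΣR = (113 °C − 9.72 °C)/5.058 = 20.42 W/m
From the inner boundary to the expanded polystyrene/fibreglass batt interface, ΣR_partial = 3.177 m·K/W.
T_interface = T_in − Q'·ΣR_partial = 113 °C − (20.42)(3.177) = 48.1 °C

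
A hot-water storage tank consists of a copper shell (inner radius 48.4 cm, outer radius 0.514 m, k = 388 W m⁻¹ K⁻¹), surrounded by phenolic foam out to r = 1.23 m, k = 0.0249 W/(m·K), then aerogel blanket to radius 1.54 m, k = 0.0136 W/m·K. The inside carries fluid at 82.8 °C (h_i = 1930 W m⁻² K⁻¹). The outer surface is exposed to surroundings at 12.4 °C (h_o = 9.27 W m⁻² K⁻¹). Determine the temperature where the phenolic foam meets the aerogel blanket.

Series thermal resistances, inner to outer:
  R_conv,in = 1/(4πr²h) = 1/(4π·0.484²·1930) = 1.760×10^-4 K/W
  R_copper = (1/0.484 − 1/0.514)/(4πk) = 0.1206/(4π·388) = 2.473×10^-5 K/W
  R_phenolic foam = (1/0.514 − 1/1.23)/(4πk) = 1.133/(4π·0.0249) = 3.619 K/W
  R_aerogel blanket = (1/1.23 − 1/1.54)/(4πk) = 0.1637/(4π·0.0136) = 0.9576 K/W
  R_conv,out = 1/(4πr²h) = 1/(4π·1.54²·9.27) = 0.003620 K/W
ΣR = 1.760×10^-4 + 2.473×10^-5 + 3.619 + 0.9576 + 0.003620 = 4.580 K/W
Q = ΔT/ΣR = (82.8 °C − 12.4 °C)/4.580 = 15.37 W
From the inner boundary to the phenolic foam/aerogel blanket interface, ΣR_partial = 3.619 K/W.
T_interface = T_in − Q·ΣR_partial = 82.8 °C − (15.37)(3.619) = 27.2 °C

T = 27.2 °C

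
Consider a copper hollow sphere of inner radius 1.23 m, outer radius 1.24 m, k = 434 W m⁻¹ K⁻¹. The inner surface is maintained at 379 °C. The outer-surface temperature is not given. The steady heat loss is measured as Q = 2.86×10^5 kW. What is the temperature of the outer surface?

T_out = 35.2 °C

Sum the resistances:
  R_copper = (1/1.23 − 1/1.24)/(4πk) = 0.006557/(4π·434) = 1.202×10^-6 K/W
ΣR = 1.202×10^-6 K/W
ΔT = Q·ΣR = 2.86×10^8 × 1.202×10^-6 = 343.8 K
Heat flows outward, so T_out = T_in − ΔT = 379 − 343.8 = 35.2 °C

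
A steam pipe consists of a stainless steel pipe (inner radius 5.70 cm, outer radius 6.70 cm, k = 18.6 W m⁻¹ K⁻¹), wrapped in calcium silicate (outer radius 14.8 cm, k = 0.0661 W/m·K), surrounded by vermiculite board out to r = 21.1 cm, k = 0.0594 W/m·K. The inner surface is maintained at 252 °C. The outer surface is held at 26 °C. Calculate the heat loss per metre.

Series thermal resistances, inner to outer:
  R'_stainless steel = ln(0.0670/0.0570)/(2πk) = 0.1616/(2π·18.6) = 0.001383 m·K/W
  R'_calcium silicate = ln(0.148/0.0670)/(2πk) = 0.7925/(2π·0.0661) = 1.908 m·K/W
  R'_vermiculite board = ln(0.211/0.148)/(2πk) = 0.3546/(2π·0.0594) = 0.9502 m·K/W
ΣR = 0.001383 + 1.908 + 0.9502 = 2.860 m·K/W
Q' = ΔT/ΣR = (252 °C − 26 °C)/2.860 = 79.0 W/m

Q' = 79.0 W/m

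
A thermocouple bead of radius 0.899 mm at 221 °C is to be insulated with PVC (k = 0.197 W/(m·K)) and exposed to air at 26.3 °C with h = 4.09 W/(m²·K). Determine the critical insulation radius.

r_cr = 9.63 cm

For a sphere, r_cr = 2k_ins/h = 2·0.197/4.09 = 0.0963 m = 9.63 cm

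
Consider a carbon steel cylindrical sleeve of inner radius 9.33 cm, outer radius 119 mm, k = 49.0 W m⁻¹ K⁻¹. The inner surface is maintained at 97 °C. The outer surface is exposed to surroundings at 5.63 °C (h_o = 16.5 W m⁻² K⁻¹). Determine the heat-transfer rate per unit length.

Q' = 1120 W/m

Resistance network (inner→outer):
  R'_carbon steel = ln(0.119/0.0933)/(2πk) = 0.2433/(2π·49.0) = 7.903×10^-4 m·K/W
  R'_conv,out = 1/(2πr h) = 1/(2π·0.119·16.5) = 0.08106 m·K/W
ΣR = 7.903×10^-4 + 0.08106 = 0.08185 m·K/W
Q' = ΔT/ΣR = (97 °C − 5.63 °C)/0.08185 = 1120 W/m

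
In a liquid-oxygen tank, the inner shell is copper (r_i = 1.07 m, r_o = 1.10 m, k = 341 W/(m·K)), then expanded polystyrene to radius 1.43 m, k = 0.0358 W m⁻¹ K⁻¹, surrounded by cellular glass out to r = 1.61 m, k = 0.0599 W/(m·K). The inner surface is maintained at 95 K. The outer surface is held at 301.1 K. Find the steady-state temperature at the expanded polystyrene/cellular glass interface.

Series thermal resistances, inner to outer:
  R_copper = (1/1.07 − 1/1.10)/(4πk) = 0.02549/(4π·341) = 5.948×10^-6 K/W
  R_expanded polystyrene = (1/1.10 − 1/1.43)/(4πk) = 0.2098/(4π·0.0358) = 0.4663 K/W
  R_cellular glass = (1/1.43 − 1/1.61)/(4πk) = 0.07818/(4π·0.0599) = 0.1039 K/W
ΣR = 5.948×10^-6 + 0.4663 + 0.1039 = 0.5702 K/W
Q = ΔT/ΣR = (95 K − 301.1 K)/0.5702 = -361.5 W
From the inner boundary to the expanded polystyrene/cellular glass interface, ΣR_partial = 0.4663 K/W.
T_interface = T_in − Q·ΣR_partial = 95 K − (-361.5)(0.4663) = 263.6 K

T = 263.6 K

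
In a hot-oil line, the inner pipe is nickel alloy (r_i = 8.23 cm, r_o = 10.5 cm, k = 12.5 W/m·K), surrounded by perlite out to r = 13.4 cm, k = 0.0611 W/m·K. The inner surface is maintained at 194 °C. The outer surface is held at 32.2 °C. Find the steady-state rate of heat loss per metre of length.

Q' = 253 W/m

Treat each layer as a resistance in series:
  R'_nickel alloy = ln(0.105/0.0823)/(2πk) = 0.2436/(2π·12.5) = 0.003101 m·K/W
  R'_perlite = ln(0.134/0.105)/(2πk) = 0.2439/(2π·0.0611) = 0.6353 m·K/W
ΣR = 0.003101 + 0.6353 = 0.6384 m·K/W
Q' = ΔT/ΣR = (194 °C − 32.2 °C)/0.6384 = 253 W/m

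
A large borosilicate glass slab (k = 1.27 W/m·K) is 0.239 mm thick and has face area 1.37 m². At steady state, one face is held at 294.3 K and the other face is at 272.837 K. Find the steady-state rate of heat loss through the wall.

Q = 1.56×10^5 W

Q = kA·ΔT/L = 1.27 × 1.37 × |294.3 K − 272.837 K| / 2.39×10^-4 = 1.56×10^5 W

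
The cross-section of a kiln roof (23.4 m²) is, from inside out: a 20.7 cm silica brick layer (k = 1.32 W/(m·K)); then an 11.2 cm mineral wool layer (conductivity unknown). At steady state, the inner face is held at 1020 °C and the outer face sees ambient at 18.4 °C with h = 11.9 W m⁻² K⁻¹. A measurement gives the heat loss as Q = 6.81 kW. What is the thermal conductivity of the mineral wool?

k = 0.0350 W/m·K

ΣR = ΔT/Q = |1020 − 18.4|/6810 = 0.1471 K/W
Known resistances:
  R_silica brick = L/(kA) = 0.207/(1.32·23.4) = 0.006702 K/W
  R_conv,out = 1/(hA) = 1/(11.9·23.4) = 0.003591 K/W
R_mineral wool = ΣR − ΣR_known = 0.1471 − 0.01029 = 0.1368 K/W
L/(kA) = 0.1368 ⇒ k = 0.112/(0.1368·23.4) = 0.0350 W/m·K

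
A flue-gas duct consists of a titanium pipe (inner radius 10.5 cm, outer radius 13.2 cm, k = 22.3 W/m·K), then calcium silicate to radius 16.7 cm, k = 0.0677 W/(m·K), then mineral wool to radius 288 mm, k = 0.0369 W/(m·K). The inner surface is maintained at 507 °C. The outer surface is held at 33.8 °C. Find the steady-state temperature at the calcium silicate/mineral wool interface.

Series thermal resistances, inner to outer:
  R'_titanium = ln(0.132/0.105)/(2πk) = 0.2288/(2π·22.3) = 0.001633 m·K/W
  R'_calcium silicate = ln(0.167/0.132)/(2πk) = 0.2352/(2π·0.0677) = 0.5529 m·K/W
  R'_mineral wool = ln(0.288/0.167)/(2πk) = 0.5450/(2π·0.0369) = 2.351 m·K/W
ΣR = 0.001633 + 0.5529 + 2.351 = 2.906 m·K/W
Q' = ΔT/ΣR = (507 °C − 33.8 °C)/2.906 = 162.8 W/m
From the inner boundary to the calcium silicate/mineral wool interface, ΣR_partial = 0.5545 m·K/W.
T_interface = T_in − Q'·ΣR_partial = 507 °C − (162.8)(0.5545) = 417 °C

T = 417 °C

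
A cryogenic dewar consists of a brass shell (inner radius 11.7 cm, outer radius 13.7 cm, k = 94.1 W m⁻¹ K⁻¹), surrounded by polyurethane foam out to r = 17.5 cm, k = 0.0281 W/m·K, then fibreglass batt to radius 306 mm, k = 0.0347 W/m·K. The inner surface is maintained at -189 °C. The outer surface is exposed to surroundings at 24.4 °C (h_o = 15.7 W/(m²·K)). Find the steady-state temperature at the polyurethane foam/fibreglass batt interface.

Series thermal resistances, inner to outer:
  R_brass = (1/0.117 − 1/0.137)/(4πk) = 1.248/(4π·94.1) = 0.001055 K/W
  R_polyurethane foam = (1/0.137 − 1/0.175)/(4πk) = 1.585/(4π·0.0281) = 4.489 K/W
  R_fibreglass batt = (1/0.175 − 1/0.306)/(4πk) = 2.446/(4π·0.0347) = 5.610 K/W
  R_conv,out = 1/(4πr²h) = 1/(4π·0.306²·15.7) = 0.05413 K/W
ΣR = 0.001055 + 4.489 + 5.610 + 0.05413 = 10.15 K/W
Q = ΔT/ΣR = (-189 °C − 24.4 °C)/10.15 = -21.02 W
From the inner boundary to the polyurethane foam/fibreglass batt interface, ΣR_partial = 4.490 K/W.
T_interface = T_in − Q·ΣR_partial = -189 °C − (-21.02)(4.490) = -94.6 °C

T = -94.6 °C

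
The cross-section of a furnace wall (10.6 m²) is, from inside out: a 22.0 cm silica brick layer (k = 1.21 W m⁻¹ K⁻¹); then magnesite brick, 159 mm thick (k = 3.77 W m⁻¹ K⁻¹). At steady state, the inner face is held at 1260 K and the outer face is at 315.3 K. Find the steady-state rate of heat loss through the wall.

Series thermal resistances, inner to outer:
  R_silica brick = L/(kA) = 0.220/(1.21·10.6) = 0.01715 K/W
  R_magnesite brick = L/(kA) = 0.159/(3.77·10.6) = 0.003979 K/W
ΣR = 0.01715 + 0.003979 = 0.02113 K/W
Q = ΔT/ΣR = (1260 K − 315.3 K)/0.02113 = 44700 W

Q = 44.7 kW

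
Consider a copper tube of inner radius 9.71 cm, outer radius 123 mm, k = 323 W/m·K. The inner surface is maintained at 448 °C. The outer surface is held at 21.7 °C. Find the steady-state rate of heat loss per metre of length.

Q' = 2πk·ΔT/ln(r₂/r₁) = 2π × 323 × 426.3 / ln(0.123/0.0971) = 3.66×10^6 W/m

Q' = 3660 kW/m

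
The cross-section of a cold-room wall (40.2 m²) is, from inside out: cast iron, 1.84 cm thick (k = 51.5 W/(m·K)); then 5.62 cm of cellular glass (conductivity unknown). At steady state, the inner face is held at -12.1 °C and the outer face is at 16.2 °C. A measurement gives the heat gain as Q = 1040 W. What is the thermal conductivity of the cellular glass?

k = 0.0514 W/m·K

ΣR = ΔT/Q = |-12.1 − 16.2|/1040 = 0.02721 K/W
Known resistances:
  R_cast iron = L/(kA) = 0.0184/(51.5·40.2) = 8.888×10^-6 K/W
R_cellular glass = ΣR − ΣR_known = 0.02721 − 8.888×10^-6 = 0.02720 K/W
L/(kA) = 0.02720 ⇒ k = 0.0562/(0.02720·40.2) = 0.0514 W/m·K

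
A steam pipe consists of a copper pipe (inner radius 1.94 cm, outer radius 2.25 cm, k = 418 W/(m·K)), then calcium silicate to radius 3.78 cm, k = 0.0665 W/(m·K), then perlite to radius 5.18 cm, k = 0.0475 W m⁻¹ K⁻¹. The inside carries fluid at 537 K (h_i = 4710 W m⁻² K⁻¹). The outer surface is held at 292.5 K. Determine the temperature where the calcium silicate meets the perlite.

Series thermal resistances, inner to outer:
  R'_conv,in = 1/(2πr h) = 1/(2π·0.0194·4710) = 0.001742 m·K/W
  R'_copper = ln(0.0225/0.0194)/(2πk) = 0.1482/(2π·418) = 5.644×10^-5 m·K/W
  R'_calcium silicate = ln(0.0378/0.0225)/(2πk) = 0.5188/(2π·0.0665) = 1.242 m·K/W
  R'_perlite = ln(0.0518/0.0378)/(2πk) = 0.3151/(2π·0.0475) = 1.056 m·K/W
ΣR = 0.001742 + 5.644×10^-5 + 1.242 + 1.056 = 2.300 m·K/W
Q' = ΔT/ΣR = (537 K − 292.5 K)/2.300 = 106.3 W/m
From the inner boundary to the calcium silicate/perlite interface, ΣR_partial = 1.244 m·K/W.
T_interface = T_in − Q'·ΣR_partial = 537 K − (106.3)(1.244) = 405 K

T = 405 K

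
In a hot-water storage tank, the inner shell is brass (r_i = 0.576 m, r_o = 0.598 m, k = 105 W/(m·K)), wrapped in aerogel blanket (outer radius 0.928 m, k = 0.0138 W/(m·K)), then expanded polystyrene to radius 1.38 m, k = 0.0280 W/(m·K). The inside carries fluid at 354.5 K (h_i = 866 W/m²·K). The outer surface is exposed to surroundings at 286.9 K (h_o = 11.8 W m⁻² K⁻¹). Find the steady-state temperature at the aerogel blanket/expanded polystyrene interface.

T = 302.2 K

Series thermal resistances, inner to outer:
  R_conv,in = 1/(4πr²h) = 1/(4π·0.576²·866) = 2.770×10^-4 K/W
  R_brass = (1/0.576 − 1/0.598)/(4πk) = 0.06387/(4π·105) = 4.841×10^-5 K/W
  R_aerogel blanket = (1/0.598 − 1/0.928)/(4πk) = 0.5947/(4π·0.0138) = 3.429 K/W
  R_expanded polystyrene = (1/0.928 − 1/1.38)/(4πk) = 0.3529/(4π·0.0280) = 1.003 K/W
  R_conv,out = 1/(4πr²h) = 1/(4π·1.38²·11.8) = 0.003541 K/W
ΣR = 2.770×10^-4 + 4.841×10^-5 + 3.429 + 1.003 + 0.003541 = 4.436 K/W
Q = ΔT/ΣR = (354.5 K − 286.9 K)/4.436 = 15.24 W
From the inner boundary to the aerogel blanket/expanded polystyrene interface, ΣR_partial = 3.429 K/W.
T_interface = T_in − Q·ΣR_partial = 354.5 K − (15.24)(3.429) = 302.2 K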